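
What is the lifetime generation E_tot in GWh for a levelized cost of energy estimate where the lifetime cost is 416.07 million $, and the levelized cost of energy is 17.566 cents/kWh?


E_tot = C_tot / LCOE * 100
E_tot = 416.07 / 17.566 * 100
E_tot = 2368.6 GWh


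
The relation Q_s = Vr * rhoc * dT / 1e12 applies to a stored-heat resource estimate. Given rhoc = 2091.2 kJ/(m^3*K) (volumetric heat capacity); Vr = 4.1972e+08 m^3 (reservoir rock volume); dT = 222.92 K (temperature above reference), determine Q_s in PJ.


Q_s = Vr * rhoc * dT / 1e12
Q_s = 4.1972e+08 * 2091.2 * 222.92 / 1e12
Q_s = 195.66 PJ


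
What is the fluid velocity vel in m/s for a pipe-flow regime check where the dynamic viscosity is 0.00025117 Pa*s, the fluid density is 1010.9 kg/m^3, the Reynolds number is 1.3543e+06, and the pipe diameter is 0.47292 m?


vel = Re * mu / (rho * D)
vel = 1.3543e+06 * 0.00025117 / (1010.9 * 0.47292)
vel = 0.71152 m/s


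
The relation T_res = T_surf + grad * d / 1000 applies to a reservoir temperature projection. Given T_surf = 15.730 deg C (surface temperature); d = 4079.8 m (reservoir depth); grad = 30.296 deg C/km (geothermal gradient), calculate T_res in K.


T_res = T_surf + grad * d / 1000
T_res = 15.730 + 30.296 * 4079.8 / 1000
T_res = 139.3316 deg C
Convert to K: 139.3316 + 273.15 = 412.48 K
T_res = 412.48 K


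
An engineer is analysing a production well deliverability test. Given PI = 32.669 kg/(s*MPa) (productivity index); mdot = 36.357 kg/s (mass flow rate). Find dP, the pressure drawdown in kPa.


dP = mdot * 1000 / PI
dP = 36.357 * 1000 / 32.669
dP = 1112.9 kPa


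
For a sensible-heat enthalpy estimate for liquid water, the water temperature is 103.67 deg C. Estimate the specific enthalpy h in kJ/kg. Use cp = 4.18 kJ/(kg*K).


h = cp * T
h = 4.18 * 103.67
h = 433.34 kJ/kg


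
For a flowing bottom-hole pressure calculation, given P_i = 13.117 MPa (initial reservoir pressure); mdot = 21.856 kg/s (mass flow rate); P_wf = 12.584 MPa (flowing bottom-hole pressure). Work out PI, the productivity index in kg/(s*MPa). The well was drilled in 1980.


PI = mdot / (P_i - P_wf)
PI = 21.856 / (13.117 - 12.584)
PI = 41.006 kg/(s*MPa)


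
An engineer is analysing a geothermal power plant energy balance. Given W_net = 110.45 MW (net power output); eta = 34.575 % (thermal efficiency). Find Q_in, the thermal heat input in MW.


Q_in = W_net / (eta / 100)
Q_in = 110.45 / (34.575 / 100)
Q_in = 319.45 MW


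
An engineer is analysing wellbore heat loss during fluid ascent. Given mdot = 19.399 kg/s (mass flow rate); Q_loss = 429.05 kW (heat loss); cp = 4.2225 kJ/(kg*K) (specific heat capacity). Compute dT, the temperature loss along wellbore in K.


dT = Q_loss / (mdot * cp)
dT = 429.05 / (19.399 * 4.2225)
dT = 5.2379 K


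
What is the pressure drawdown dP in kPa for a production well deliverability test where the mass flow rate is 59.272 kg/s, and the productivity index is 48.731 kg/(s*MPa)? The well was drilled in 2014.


dP = mdot * 1000 / PI
dP = 59.272 * 1000 / 48.731
dP = 1216.3 kPa


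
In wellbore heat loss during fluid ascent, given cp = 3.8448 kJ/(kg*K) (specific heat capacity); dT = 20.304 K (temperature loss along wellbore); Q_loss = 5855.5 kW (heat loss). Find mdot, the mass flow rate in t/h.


mdot = Q_loss / (cp * dT)
mdot = 5855.5 / (3.8448 * 20.304)
mdot = 75.00818 kg/s
Convert: 75.00818 kg/s * 3.6 = 270.03 t/h
mdot = 270.03 t/h


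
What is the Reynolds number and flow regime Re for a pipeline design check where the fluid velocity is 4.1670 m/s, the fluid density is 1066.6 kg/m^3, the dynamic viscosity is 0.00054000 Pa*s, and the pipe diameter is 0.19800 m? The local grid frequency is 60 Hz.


Step 1: Re = rho*vel*D/mu = 1066.6*4.167*0.198/0.00054 = 1.6297e+06
Step 2: Re = 1.6297e+06 > 4000, so flow is turbulent.
Re = 1.6297e+06 (turbulent)


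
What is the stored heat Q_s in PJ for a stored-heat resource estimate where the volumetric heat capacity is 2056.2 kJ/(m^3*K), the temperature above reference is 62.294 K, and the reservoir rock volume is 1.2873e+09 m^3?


Q_s = Vr * rhoc * dT / 1e12
Q_s = 1.2873e+09 * 2056.2 * 62.294 / 1e12
Q_s = 164.89 PJ


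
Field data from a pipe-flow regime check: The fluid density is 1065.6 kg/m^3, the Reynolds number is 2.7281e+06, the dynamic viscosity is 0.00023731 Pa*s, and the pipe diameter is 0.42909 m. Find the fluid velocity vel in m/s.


vel = Re * mu / (rho * D)
vel = 2.7281e+06 * 0.00023731 / (1065.6 * 0.42909)
vel = 1.4159 m/s


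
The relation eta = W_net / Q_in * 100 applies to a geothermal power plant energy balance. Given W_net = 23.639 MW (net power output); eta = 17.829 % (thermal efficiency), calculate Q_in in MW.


Q_in = W_net / (eta / 100)
Q_in = 23.639 / (17.829 / 100)
Q_in = 132.59 MW


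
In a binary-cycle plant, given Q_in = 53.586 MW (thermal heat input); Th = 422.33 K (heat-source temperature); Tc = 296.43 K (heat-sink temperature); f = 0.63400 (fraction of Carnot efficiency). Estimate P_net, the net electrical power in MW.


Step 1: eta = (1 - Tc/Th)*f = (1 - 296.43/422.33)*0.634 = 0.1890005
Step 2: P_net = eta * Q_in = 0.1890005 * 53.586 = 10.128 MW
P_net = 10.128 MW


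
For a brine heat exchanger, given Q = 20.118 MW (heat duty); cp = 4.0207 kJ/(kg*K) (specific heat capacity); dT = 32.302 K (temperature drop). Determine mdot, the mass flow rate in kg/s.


mdot = Q * 1000 / (cp * dT)
mdot = 20.118 * 1000 / (4.0207 * 32.302)
mdot = 154.90 kg/s


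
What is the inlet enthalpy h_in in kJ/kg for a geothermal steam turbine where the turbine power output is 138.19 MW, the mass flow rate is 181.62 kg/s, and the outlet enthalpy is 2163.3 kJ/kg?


h_in = h_out + P * 1000 / mdot
h_in = 2163.3 + 138.19 * 1000 / 181.62
h_in = 2924.2 kJ/kg


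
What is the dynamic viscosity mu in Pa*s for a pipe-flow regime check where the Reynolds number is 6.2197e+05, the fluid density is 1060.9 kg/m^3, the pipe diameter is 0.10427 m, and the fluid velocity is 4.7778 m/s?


mu = rho * vel * D / Re
mu = 1060.9 * 4.7778 * 0.10427 / 6.2197e+05
mu = 0.00084975 Pa*s


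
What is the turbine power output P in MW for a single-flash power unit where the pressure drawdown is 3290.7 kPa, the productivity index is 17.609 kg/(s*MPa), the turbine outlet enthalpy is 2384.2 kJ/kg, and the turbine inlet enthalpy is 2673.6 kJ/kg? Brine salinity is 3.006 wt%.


Step 1: mdot = PI * dP / 1000 = 17.609 * 3290.7 / 1000 = 57.94594 kg/s
Step 2: P = mdot*(h_in - h_out)/1000 = 57.94594*(2673.6 - 2384.2)/1000 = 16.770 MW
P = 16.770 MW


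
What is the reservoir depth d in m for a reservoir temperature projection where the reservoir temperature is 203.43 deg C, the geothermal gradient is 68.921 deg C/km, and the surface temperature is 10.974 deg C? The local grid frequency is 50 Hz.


d = (T_res - T_surf) / grad * 1000
d = (203.43 - 10.974) / 68.921 * 1000
d = 2792.4 m


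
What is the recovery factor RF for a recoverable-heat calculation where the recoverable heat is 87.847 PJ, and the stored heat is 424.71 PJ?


RF = Q_rec / Q_s
RF = 87.847 / 424.71
RF = 0.20684


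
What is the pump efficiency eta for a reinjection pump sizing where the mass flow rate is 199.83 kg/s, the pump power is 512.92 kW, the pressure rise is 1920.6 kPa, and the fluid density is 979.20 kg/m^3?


eta = mdot * dP / (rho * P_pump)
eta = 199.83 * 1920.6 / (979.20 * 512.92)
eta = 0.76415


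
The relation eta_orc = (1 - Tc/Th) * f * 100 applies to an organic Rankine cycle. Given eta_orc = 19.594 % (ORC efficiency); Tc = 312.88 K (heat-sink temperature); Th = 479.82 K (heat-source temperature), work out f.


f = (eta_orc/100) / (1 - Tc/Th)
f = (19.594/100) / (1 - 312.88/479.82)
f = 0.56317


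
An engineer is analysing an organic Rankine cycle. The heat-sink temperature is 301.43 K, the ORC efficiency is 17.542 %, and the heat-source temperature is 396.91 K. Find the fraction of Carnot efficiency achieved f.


f = (eta_orc/100) / (1 - Tc/Th)
f = (17.542/100) / (1 - 301.43/396.91)
f = 0.72922


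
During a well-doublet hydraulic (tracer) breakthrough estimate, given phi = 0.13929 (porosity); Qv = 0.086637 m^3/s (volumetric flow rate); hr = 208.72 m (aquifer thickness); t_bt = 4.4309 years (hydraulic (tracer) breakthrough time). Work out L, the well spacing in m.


L = sqrt(t_bt*365.25*86400*3*Qv / (pi*hr*phi))
L = sqrt(4.4309*365.25*86400*3*0.086637 / (pi*208.72*0.13929))
L = 630.80 m


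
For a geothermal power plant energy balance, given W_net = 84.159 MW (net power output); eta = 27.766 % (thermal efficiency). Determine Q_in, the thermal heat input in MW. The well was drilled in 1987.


Q_in = W_net / (eta / 100)
Q_in = 84.159 / (27.766 / 100)
Q_in = 303.10 MW


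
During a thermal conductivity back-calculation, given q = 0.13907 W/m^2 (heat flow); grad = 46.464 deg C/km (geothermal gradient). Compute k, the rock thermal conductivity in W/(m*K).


k = q / (grad / 1000)
k = 0.13907 / (46.464 / 1000)
k = 2.9931 W/(m*K)


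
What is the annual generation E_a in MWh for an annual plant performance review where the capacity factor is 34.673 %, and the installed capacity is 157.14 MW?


E_a = CF / 100 * cap * 8760
E_a = 34.673 / 100 * 157.14 * 8760
E_a = 4.7729e+05 MWh


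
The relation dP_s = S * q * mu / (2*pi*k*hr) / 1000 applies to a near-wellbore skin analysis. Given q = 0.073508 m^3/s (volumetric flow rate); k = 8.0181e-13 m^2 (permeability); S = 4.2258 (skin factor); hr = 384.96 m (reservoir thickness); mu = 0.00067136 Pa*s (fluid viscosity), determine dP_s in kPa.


dP_s = S * q * mu / (2*pi*k*hr) / 1000
dP_s = 4.2258 * 0.073508 * 0.00067136 / (2*pi*8.0181e-13*384.96) / 1000
dP_s = 107.53 kPa


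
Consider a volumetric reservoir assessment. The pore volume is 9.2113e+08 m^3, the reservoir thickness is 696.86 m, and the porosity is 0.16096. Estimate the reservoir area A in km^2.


A = Vp / (1e6 * hr * phi)
A = 9.2113e+08 / (1e6 * 696.86 * 0.16096)
A = 8.2122 km^2


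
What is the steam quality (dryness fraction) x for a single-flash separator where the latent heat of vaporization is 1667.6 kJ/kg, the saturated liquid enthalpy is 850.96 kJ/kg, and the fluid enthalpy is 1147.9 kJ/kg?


x = (h - hf) / hfg
x = (1147.9 - 850.96) / 1667.6
x = 0.17806


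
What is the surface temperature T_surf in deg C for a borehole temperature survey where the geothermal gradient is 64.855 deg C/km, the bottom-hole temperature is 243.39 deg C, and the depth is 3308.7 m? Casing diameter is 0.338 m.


T_surf = T_d - grad * d / 1000
T_surf = 243.39 - 64.855 * 3308.7 / 1000
T_surf = 28.804 deg C


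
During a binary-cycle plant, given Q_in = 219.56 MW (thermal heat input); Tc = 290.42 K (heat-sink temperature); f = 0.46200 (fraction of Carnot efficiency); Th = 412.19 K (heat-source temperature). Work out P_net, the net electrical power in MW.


Step 1: eta = (1 - Tc/Th)*f = (1 - 290.42/412.19)*0.462 = 0.1364850
Step 2: P_net = eta * Q_in = 0.1364850 * 219.56 = 29.967 MW
P_net = 29.967 MW


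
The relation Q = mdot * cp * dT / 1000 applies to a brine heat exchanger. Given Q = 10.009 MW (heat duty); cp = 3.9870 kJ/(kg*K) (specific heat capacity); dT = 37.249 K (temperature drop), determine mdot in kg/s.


mdot = Q * 1000 / (cp * dT)
mdot = 10.009 * 1000 / (3.9870 * 37.249)
mdot = 67.395 kg/s


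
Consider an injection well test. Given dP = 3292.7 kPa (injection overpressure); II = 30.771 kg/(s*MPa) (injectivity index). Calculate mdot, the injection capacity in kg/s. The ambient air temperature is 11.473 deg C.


mdot = II * dP / 1000
mdot = 30.771 * 3292.7 / 1000
mdot = 101.32 kg/s


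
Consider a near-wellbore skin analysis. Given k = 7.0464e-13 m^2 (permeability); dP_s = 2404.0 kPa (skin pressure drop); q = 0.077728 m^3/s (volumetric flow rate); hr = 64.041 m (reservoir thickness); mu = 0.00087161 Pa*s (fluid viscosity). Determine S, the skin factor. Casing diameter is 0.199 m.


S = dP_s * 1000 * 2*pi*k*hr / (q*mu)
S = 2404.0 * 1000 * 2*pi*7.0464e-13*64.041 / (0.077728*0.00087161)
S = 10.061


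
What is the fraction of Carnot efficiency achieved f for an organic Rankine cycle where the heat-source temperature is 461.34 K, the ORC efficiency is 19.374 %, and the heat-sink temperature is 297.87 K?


f = (eta_orc/100) / (1 - Tc/Th)
f = (19.374/100) / (1 - 297.87/461.34)
f = 0.54677


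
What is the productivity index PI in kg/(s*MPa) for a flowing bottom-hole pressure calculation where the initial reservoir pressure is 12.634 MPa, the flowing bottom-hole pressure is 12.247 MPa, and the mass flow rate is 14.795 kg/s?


PI = mdot / (P_i - P_wf)
PI = 14.795 / (12.634 - 12.247)
PI = 38.230 kg/(s*MPa)


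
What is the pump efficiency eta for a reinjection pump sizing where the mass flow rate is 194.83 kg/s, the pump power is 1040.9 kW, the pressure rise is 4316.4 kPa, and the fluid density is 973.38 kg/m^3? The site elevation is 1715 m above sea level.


eta = mdot * dP / (rho * P_pump)
eta = 194.83 * 4316.4 / (973.38 * 1040.9)
eta = 0.83002


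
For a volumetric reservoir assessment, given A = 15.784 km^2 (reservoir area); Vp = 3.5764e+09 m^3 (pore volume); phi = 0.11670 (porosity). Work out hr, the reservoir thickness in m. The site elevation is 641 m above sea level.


hr = Vp / (A * 1e6 * phi)
hr = 3.5764e+09 / (15.784 * 1e6 * 0.11670)
hr = 1941.6 m


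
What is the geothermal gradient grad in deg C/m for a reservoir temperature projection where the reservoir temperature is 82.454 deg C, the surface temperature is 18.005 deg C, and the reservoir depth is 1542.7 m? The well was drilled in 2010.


grad = (T_res - T_surf) / d * 1000
grad = (82.454 - 18.005) / 1542.7 * 1000
grad = 41.77676 deg C/km
Convert: 41.77676 deg C/km * 0.001 = 0.041777 deg C/m
grad = 0.041777 deg C/m


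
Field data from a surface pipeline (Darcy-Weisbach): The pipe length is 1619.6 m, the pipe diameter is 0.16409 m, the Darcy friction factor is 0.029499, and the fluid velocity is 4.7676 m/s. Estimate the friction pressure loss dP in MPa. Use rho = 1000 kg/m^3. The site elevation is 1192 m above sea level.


dP = f * (L/D) * (rho*vel^2/2) / 1000
dP = 0.029499 * (1619.6/0.16409) * (1000*4.7676^2/2) / 1000
dP = 3309.044 kPa
Convert: 3309.044 kPa * 0.001 = 3.3090 MPa
dP = 3.3090 MPa


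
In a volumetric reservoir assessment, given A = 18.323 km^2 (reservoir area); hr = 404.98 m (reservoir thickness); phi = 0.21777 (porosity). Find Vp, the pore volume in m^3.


Vp = A * 1e6 * hr * phi
Vp = 18.323 * 1e6 * 404.98 * 0.21777
Vp = 1.6160e+09 m^3


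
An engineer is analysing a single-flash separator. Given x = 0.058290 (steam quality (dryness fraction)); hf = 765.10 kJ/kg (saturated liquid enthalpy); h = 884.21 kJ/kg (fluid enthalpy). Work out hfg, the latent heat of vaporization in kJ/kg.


hfg = (h - hf) / x
hfg = (884.21 - 765.10) / 0.058290
hfg = 2043.4 kJ/kg


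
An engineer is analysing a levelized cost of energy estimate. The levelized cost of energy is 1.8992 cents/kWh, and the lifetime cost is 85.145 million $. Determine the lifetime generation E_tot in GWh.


E_tot = C_tot / LCOE * 100
E_tot = 85.145 / 1.8992 * 100
E_tot = 4483.2 GWh


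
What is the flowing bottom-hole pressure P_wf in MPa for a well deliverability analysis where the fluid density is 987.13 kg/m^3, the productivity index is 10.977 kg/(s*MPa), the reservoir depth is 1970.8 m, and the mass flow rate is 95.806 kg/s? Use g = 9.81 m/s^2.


Step 1: P_i = rho*g*h/1e6 = 987.13*9.81*1970.8/1e6 = 19.08473 MPa
Step 2: P_wf = P_i - mdot/PI = 19.08473 - 95.806/10.977 = 10.357 MPa
P_wf = 10.357 MPa


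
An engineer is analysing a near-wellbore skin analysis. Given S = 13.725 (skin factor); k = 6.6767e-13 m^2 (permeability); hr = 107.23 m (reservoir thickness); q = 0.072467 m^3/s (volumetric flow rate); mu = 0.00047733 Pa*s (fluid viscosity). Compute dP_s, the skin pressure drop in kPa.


dP_s = S * q * mu / (2*pi*k*hr) / 1000
dP_s = 13.725 * 0.072467 * 0.00047733 / (2*pi*6.6767e-13*107.23) / 1000
dP_s = 1055.4 kPa


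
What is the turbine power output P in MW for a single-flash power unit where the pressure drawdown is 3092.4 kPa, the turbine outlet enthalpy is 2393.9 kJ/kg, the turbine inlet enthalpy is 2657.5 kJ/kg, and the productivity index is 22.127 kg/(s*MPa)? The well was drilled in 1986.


Step 1: mdot = PI * dP / 1000 = 22.127 * 3092.4 / 1000 = 68.42553 kg/s
Step 2: P = mdot*(h_in - h_out)/1000 = 68.42553*(2657.5 - 2393.9)/1000 = 18.037 MW
P = 18.037 MW


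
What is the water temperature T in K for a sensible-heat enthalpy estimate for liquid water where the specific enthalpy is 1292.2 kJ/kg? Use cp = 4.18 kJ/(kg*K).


T = h / cp
T = 1292.2 / 4.18
T = 309.1388 deg C
Convert to K: 309.1388 + 273.15 = 582.29 K
T = 582.29 K


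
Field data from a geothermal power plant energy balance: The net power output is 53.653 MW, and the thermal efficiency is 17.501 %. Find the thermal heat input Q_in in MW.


Q_in = W_net / (eta / 100)
Q_in = 53.653 / (17.501 / 100)
Q_in = 306.57 MW


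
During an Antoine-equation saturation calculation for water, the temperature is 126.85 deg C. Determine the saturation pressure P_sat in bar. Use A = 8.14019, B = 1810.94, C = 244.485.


P_sat = 10^(A - B/(C + T)) / 760 * 0.101325
P_sat = 10^(8.14019 - 1810.94/(244.485 + 126.85)) / 760 * 0.101325
P_sat = 0.2444875 MPa
Convert: 0.2444875 MPa * 10.0 = 2.4449 bar
P_sat = 2.4449 bar


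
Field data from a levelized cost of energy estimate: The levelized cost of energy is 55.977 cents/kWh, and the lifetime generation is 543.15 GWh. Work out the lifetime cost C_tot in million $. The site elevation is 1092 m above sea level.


C_tot = LCOE / 100 * E_tot
C_tot = 55.977 / 100 * 543.15
C_tot = 304.04 million $


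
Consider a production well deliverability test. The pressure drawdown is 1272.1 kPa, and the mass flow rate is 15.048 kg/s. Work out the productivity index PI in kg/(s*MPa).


PI = mdot * 1000 / dP
PI = 15.048 * 1000 / 1272.1
PI = 11.829 kg/(s*MPa)


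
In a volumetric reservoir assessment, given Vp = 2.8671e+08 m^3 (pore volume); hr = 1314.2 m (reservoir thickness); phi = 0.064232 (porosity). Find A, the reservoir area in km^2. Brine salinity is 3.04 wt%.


A = Vp / (1e6 * hr * phi)
A = 2.8671e+08 / (1e6 * 1314.2 * 0.064232)
A = 3.3965 km^2


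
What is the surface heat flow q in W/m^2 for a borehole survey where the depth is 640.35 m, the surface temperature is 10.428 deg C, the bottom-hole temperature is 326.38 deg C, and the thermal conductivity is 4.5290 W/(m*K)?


Step 1: grad = (T_d - T_surf)/d * 1000 = (326.38 - 10.428)/640.35 * 1000 = 493.4052 deg C/km
Step 2: q = k * grad / 1000 = 4.529 * 493.4052 / 1000 = 2.2346 W/m^2
q = 2.2346 W/m^2


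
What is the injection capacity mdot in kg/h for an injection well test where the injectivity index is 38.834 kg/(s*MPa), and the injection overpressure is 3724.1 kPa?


mdot = II * dP / 1000
mdot = 38.834 * 3724.1 / 1000
mdot = 144.6217 kg/s
Convert: 144.6217 kg/s * 3600.0 = 5.2064e+05 kg/h
mdot = 5.2064e+05 kg/h


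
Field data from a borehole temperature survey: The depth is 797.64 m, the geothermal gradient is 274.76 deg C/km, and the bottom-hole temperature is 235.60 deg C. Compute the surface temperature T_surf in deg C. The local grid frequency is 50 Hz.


T_surf = T_d - grad * d / 1000
T_surf = 235.60 - 274.76 * 797.64 / 1000
T_surf = 16.440 deg C


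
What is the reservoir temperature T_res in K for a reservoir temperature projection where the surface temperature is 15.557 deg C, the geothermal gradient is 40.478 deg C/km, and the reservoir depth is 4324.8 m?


T_res = T_surf + grad * d / 1000
T_res = 15.557 + 40.478 * 4324.8 / 1000
T_res = 190.6163 deg C
Convert to K: 190.6163 + 273.15 = 463.77 K
T_res = 463.77 K


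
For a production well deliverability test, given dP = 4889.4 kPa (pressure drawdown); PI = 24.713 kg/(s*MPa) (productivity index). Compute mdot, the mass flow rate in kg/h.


mdot = PI * dP / 1000
mdot = 24.713 * 4889.4 / 1000
mdot = 120.8317 kg/s
Convert: 120.8317 kg/s * 3600.0 = 4.3499e+05 kg/h
mdot = 4.3499e+05 kg/h


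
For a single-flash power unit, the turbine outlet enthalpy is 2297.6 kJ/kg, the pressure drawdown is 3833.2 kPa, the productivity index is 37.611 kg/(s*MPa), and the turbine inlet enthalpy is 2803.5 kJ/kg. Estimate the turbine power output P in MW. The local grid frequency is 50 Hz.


Step 1: mdot = PI * dP / 1000 = 37.611 * 3833.2 / 1000 = 144.1705 kg/s
Step 2: P = mdot*(h_in - h_out)/1000 = 144.1705*(2803.5 - 2297.6)/1000 = 72.936 MW
P = 72.936 MW


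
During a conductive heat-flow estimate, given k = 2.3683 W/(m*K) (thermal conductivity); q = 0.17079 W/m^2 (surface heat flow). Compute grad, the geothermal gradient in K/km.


grad = q * 1000 / k
grad = 0.17079 * 1000 / 2.3683
grad = 72.11502 deg C/km
Convert: 72.11502 deg C/km * 1.0 = 72.115 K/km
grad = 72.115 K/km


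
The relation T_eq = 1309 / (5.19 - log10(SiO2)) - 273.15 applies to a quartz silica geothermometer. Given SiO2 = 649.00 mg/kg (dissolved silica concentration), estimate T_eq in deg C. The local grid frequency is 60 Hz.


T_eq = 1309 / (5.19 - log10(SiO2)) - 273.15
T_eq = 1309 / (5.19 - log10(649.00)) - 273.15
T_eq = 277.37 deg C


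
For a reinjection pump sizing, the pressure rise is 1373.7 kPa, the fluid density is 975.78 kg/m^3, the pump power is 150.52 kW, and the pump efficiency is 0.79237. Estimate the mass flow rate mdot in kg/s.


mdot = P_pump * rho * eta / dP
mdot = 150.52 * 975.78 * 0.79237 / 1373.7
mdot = 84.719 kg/s


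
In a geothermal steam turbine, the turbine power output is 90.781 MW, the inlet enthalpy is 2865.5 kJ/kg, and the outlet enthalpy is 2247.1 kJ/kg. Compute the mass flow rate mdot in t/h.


mdot = P * 1000 / (h_in - h_out)
mdot = 90.781 * 1000 / (2865.5 - 2247.1)
mdot = 146.7998 kg/s
Convert: 146.7998 kg/s * 3.6 = 528.48 t/h
mdot = 528.48 t/h


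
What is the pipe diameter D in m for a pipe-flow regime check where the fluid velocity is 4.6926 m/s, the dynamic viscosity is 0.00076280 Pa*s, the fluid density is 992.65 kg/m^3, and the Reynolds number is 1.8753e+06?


D = Re * mu / (rho * vel)
D = 1.8753e+06 * 0.00076280 / (992.65 * 4.6926)
D = 0.30709 m


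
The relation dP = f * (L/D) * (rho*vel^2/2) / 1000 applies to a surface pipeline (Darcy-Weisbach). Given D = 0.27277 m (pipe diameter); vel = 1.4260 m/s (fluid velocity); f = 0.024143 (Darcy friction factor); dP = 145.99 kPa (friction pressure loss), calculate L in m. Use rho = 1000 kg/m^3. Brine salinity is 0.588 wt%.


L = dP*1000*D / (f*rho*vel^2/2)
L = 145.99*1000*0.27277 / (0.024143*1000*1.4260^2/2)
L = 1622.3 m


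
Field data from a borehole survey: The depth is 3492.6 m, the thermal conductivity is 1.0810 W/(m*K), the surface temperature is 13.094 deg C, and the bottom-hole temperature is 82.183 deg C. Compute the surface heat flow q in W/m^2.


Step 1: grad = (T_d - T_surf)/d * 1000 = (82.183 - 13.094)/3492.6 * 1000 = 19.78154 deg C/km
Step 2: q = k * grad / 1000 = 1.081 * 19.78154 / 1000 = 0.021384 W/m^2
q = 0.021384 W/m^2


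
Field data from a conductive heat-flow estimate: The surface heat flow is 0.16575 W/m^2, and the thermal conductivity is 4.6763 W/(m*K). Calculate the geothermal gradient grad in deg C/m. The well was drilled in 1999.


grad = q * 1000 / k
grad = 0.16575 * 1000 / 4.6763
grad = 35.44469 deg C/km
Convert: 35.44469 deg C/km * 0.001 = 0.035445 deg C/m
grad = 0.035445 deg C/m


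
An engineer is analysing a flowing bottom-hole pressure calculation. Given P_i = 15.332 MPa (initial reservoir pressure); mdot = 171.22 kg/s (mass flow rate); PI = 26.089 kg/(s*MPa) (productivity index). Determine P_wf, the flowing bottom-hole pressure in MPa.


P_wf = P_i - mdot / PI
P_wf = 15.332 - 171.22 / 26.089
P_wf = 8.7691 MPa


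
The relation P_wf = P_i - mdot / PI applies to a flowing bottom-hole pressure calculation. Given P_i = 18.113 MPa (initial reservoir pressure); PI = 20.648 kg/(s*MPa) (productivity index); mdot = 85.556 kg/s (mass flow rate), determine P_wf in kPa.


P_wf = P_i - mdot / PI
P_wf = 18.113 - 85.556 / 20.648
P_wf = 13.96945 MPa
Convert: 13.96945 MPa * 1000.0 = 13969 kPa
P_wf = 13969 kPa


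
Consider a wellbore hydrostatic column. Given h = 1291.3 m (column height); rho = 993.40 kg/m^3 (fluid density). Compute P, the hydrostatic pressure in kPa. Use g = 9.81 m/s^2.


P = rho * g * h / 1e6
P = 993.40 * 9.81 * 1291.3 / 1e6
P = 12.58405 MPa
Convert: 12.58405 MPa * 1000.0 = 12584 kPa
P = 12584 kPa


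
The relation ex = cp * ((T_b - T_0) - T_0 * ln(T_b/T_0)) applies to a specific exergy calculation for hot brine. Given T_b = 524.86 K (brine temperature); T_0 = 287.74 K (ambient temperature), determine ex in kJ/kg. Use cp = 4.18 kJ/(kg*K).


ex = cp * ((T_b - T_0) - T_0 * ln(T_b/T_0))
ex = 4.18 * ((524.86 - 287.74) - 287.74 * ln(524.86/287.74))
ex = 268.22 kJ/kg


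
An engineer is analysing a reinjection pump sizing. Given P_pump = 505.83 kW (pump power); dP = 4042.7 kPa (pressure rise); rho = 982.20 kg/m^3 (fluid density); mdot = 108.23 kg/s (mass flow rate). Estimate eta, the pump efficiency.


eta = mdot * dP / (rho * P_pump)
eta = 108.23 * 4042.7 / (982.20 * 505.83)
eta = 0.88067


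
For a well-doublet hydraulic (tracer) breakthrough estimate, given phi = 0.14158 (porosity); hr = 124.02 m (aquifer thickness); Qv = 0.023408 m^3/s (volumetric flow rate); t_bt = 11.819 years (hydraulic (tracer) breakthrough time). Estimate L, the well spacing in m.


L = sqrt(t_bt*365.25*86400*3*Qv / (pi*hr*phi))
L = sqrt(11.819*365.25*86400*3*0.023408 / (pi*124.02*0.14158))
L = 689.07 m


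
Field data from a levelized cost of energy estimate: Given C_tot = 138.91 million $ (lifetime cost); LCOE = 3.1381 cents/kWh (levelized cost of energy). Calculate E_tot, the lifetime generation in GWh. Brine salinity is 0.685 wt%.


E_tot = C_tot / LCOE * 100
E_tot = 138.91 / 3.1381 * 100
E_tot = 4426.6 GWh


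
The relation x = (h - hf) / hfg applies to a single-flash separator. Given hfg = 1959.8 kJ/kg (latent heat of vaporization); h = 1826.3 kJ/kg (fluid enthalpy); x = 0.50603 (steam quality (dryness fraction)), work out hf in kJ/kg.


hf = h - x * hfg
hf = 1826.3 - 0.50603 * 1959.8
hf = 834.58 kJ/kg


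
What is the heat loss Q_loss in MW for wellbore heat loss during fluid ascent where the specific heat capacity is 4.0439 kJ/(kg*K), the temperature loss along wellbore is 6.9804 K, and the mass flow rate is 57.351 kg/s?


Q_loss = mdot * cp * dT
Q_loss = 57.351 * 4.0439 * 6.9804
Q_loss = 1618.906 kW
Convert: 1618.906 kW * 0.001 = 1.6189 MW
Q_loss = 1.6189 MW


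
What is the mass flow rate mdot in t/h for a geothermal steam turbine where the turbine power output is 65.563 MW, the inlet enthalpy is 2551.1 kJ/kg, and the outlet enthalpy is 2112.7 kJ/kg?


mdot = P * 1000 / (h_in - h_out)
mdot = 65.563 * 1000 / (2551.1 - 2112.7)
mdot = 149.5506 kg/s
Convert: 149.5506 kg/s * 3.6 = 538.38 t/h
mdot = 538.38 t/h


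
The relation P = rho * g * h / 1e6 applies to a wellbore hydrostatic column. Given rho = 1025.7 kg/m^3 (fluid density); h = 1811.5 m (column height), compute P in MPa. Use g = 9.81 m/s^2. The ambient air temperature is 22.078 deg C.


P = rho * g * h / 1e6
P = 1025.7 * 9.81 * 1811.5 / 1e6
P = 18.228 MPa


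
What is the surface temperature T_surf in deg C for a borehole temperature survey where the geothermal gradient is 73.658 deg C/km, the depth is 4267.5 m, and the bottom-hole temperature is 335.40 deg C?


T_surf = T_d - grad * d / 1000
T_surf = 335.40 - 73.658 * 4267.5 / 1000
T_surf = 21.064 deg C


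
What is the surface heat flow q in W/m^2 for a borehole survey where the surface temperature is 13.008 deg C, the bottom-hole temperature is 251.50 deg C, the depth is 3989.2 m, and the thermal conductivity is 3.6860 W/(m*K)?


Step 1: grad = (T_d - T_surf)/d * 1000 = (251.5 - 13.008)/3989.2 * 1000 = 59.78442 deg C/km
Step 2: q = k * grad / 1000 = 3.686 * 59.78442 / 1000 = 0.22037 W/m^2
q = 0.22037 W/m^2


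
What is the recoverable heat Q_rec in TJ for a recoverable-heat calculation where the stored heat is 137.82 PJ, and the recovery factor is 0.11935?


Q_rec = Q_s * RF
Q_rec = 137.82 * 0.11935
Q_rec = 16.44882 PJ
Convert: 16.44882 PJ * 1000.0 = 16449 TJ
Q_rec = 16449 TJ


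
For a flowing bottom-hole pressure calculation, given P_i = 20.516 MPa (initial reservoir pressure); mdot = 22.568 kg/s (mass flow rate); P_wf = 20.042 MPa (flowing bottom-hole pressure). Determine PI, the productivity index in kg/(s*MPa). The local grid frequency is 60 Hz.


PI = mdot / (P_i - P_wf)
PI = 22.568 / (20.516 - 20.042)
PI = 47.612 kg/(s*MPa)


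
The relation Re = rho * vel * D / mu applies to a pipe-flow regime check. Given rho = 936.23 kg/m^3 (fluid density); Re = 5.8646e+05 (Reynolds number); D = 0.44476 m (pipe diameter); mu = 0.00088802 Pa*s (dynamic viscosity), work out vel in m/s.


vel = Re * mu / (rho * D)
vel = 5.8646e+05 * 0.00088802 / (936.23 * 0.44476)
vel = 1.2507 m/s


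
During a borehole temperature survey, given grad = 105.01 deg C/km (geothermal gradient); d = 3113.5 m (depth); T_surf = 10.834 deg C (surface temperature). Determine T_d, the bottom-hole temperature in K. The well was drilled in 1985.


T_d = T_surf + grad * d / 1000
T_d = 10.834 + 105.01 * 3113.5 / 1000
T_d = 337.7826 deg C
Convert to K: 337.7826 + 273.15 = 610.93 K
T_d = 610.93 K


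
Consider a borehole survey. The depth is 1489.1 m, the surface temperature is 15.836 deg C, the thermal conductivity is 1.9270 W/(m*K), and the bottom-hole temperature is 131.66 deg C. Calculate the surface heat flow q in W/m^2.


Step 1: grad = (T_d - T_surf)/d * 1000 = (131.66 - 15.836)/1489.1 * 1000 = 77.78121 deg C/km
Step 2: q = k * grad / 1000 = 1.927 * 77.78121 / 1000 = 0.14988 W/m^2
q = 0.14988 W/m^2


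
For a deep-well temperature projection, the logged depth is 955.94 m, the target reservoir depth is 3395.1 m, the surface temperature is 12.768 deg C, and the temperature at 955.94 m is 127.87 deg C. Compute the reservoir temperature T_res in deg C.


Step 1: grad = (T_d1 - T_surf)/d1 * 1000 = (127.87 - 12.768)/955.94 * 1000 = 120.4071 deg C/km
Step 2: T_res = T_surf + grad*d2/1000 = 12.768 + 120.4071*3395.1/1000 = 421.56 deg C
T_res = 421.56 deg C


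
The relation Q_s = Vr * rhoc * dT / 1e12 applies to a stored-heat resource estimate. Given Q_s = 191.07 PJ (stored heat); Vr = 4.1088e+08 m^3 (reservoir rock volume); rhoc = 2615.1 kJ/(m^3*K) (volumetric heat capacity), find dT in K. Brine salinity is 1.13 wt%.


dT = Q_s * 1e12 / (Vr * rhoc)
dT = 191.07 * 1e12 / (4.1088e+08 * 2615.1)
dT = 177.82 K


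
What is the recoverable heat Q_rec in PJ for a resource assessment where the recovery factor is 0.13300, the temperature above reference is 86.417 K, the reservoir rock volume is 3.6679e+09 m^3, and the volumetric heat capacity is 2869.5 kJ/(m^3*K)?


Step 1: Q_s = Vr*rhoc*dT/1e12 = 3.6679e+09*2869.5*86.417/1e12 = 909.5423 PJ
Step 2: Q_rec = Q_s * RF = 909.5423 * 0.133 = 120.97 PJ
Q_rec = 120.97 PJ


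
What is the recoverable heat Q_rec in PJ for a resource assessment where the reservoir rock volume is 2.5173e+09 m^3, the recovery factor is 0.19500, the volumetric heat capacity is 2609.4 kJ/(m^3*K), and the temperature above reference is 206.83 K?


Step 1: Q_s = Vr*rhoc*dT/1e12 = 2.5173e+09*2609.4*206.83/1e12 = 1358.592 PJ
Step 2: Q_rec = Q_s * RF = 1358.592 * 0.195 = 264.93 PJ
Q_rec = 264.93 PJ


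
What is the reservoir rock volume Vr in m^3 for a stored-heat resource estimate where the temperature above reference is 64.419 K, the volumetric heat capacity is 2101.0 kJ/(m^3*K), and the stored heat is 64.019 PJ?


Vr = Q_s * 1e12 / (rhoc * dT)
Vr = 64.019 * 1e12 / (2101.0 * 64.419)
Vr = 4.7301e+08 m^3


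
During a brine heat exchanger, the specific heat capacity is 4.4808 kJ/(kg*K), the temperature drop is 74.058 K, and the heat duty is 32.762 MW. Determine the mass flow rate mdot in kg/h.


mdot = Q * 1000 / (cp * dT)
mdot = 32.762 * 1000 / (4.4808 * 74.058)
mdot = 98.72857 kg/s
Convert: 98.72857 kg/s * 3600.0 = 3.5542e+05 kg/h
mdot = 3.5542e+05 kg/h


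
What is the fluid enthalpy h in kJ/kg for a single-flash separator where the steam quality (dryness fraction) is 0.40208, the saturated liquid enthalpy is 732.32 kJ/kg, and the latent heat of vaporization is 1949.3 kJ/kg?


h = hf + x * hfg
h = 732.32 + 0.40208 * 1949.3
h = 1516.1 kJ/kg


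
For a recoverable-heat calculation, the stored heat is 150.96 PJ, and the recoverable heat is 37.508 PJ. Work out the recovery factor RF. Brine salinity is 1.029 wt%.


RF = Q_rec / Q_s
RF = 37.508 / 150.96
RF = 0.24846


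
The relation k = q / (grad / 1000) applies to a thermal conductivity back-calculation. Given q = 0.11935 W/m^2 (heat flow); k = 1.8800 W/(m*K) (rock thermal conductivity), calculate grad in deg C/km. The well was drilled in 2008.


grad = q / k * 1000
grad = 0.11935 / 1.8800 * 1000
grad = 63.484 deg C/km


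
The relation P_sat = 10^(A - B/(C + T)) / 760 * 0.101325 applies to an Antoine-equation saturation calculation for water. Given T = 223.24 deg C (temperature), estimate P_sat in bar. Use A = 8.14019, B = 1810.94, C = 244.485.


P_sat = 10^(A - B/(C + T)) / 760 * 0.101325
P_sat = 10^(8.14019 - 1810.94/(244.485 + 223.24)) / 760 * 0.101325
P_sat = 2.473364 MPa
Convert: 2.473364 MPa * 10.0 = 24.734 bar
P_sat = 24.734 bar


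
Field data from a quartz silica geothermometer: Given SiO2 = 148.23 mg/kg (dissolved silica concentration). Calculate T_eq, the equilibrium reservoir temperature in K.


T_eq = 1309 / (5.19 - log10(SiO2)) - 273.15
T_eq = 1309 / (5.19 - log10(148.23)) - 273.15
T_eq = 160.4281 deg C
Convert to K: 160.4281 + 273.15 = 433.58 K
T_eq = 433.58 K


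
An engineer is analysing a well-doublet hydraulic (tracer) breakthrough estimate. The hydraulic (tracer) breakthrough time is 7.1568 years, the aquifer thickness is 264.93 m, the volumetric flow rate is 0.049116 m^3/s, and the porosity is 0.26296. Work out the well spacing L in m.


L = sqrt(t_bt*365.25*86400*3*Qv / (pi*hr*phi))
L = sqrt(7.1568*365.25*86400*3*0.049116 / (pi*264.93*0.26296))
L = 389.94 m


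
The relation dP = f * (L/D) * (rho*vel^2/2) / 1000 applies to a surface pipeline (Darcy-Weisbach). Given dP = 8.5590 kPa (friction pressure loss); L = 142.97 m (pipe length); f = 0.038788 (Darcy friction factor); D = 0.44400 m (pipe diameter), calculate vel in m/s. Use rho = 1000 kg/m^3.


vel = sqrt(dP*1000*2*D / (f*L*rho))
vel = sqrt(8.5590*1000*2*0.44400 / (0.038788*142.97*1000))
vel = 1.1707 m/s


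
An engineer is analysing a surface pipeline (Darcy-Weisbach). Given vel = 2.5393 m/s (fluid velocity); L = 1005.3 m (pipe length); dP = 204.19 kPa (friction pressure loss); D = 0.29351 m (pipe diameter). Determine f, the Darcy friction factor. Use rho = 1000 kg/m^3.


f = dP*1000 / ((L/D)*(rho*vel^2/2))
f = 204.19*1000 / ((1005.3/0.29351)*(1000*2.5393^2/2))
f = 0.018491


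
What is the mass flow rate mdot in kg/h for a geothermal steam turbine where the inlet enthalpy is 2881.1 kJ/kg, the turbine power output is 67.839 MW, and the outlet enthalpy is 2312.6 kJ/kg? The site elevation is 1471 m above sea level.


mdot = P * 1000 / (h_in - h_out)
mdot = 67.839 * 1000 / (2881.1 - 2312.6)
mdot = 119.3298 kg/s
Convert: 119.3298 kg/s * 3600.0 = 4.2959e+05 kg/h
mdot = 4.2959e+05 kg/h


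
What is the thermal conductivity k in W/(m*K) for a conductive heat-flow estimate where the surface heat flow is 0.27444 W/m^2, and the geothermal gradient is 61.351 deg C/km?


k = q * 1000 / grad
k = 0.27444 * 1000 / 61.351
k = 4.4733 W/(m*K)


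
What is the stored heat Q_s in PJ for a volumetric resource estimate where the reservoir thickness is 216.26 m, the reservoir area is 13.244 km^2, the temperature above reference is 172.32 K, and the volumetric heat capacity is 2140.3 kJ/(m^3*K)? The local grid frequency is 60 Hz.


Step 1: Vr = A*1e6*hr = 13.244*1e6*216.26 = 2.864147e+09 m^3
Step 2: Q_s = Vr*rhoc*dT/1e12 = 2.864147e+09*2140.3*172.32/1e12 = 1056.3 PJ
Q_s = 1056.3 PJ


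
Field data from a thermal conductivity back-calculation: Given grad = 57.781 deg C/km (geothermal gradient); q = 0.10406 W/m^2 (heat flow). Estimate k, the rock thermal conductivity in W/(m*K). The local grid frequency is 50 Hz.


k = q / (grad / 1000)
k = 0.10406 / (57.781 / 1000)
k = 1.8009 W/(m*K)


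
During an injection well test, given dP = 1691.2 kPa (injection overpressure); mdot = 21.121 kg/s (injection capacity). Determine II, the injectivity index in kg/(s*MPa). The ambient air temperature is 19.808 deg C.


II = mdot * 1000 / dP
II = 21.121 * 1000 / 1691.2
II = 12.489 kg/(s*MPa)


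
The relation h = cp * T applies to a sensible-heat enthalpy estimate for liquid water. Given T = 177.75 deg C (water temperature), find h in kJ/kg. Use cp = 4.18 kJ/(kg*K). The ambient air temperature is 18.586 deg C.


h = cp * T
h = 4.18 * 177.75
h = 743.00 kJ/kg


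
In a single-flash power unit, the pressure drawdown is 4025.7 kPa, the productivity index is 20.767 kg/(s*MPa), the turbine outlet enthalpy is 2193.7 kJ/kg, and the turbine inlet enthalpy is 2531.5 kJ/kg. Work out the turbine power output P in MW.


Step 1: mdot = PI * dP / 1000 = 20.767 * 4025.7 / 1000 = 83.60171 kg/s
Step 2: P = mdot*(h_in - h_out)/1000 = 83.60171*(2531.5 - 2193.7)/1000 = 28.241 MW
P = 28.241 MW


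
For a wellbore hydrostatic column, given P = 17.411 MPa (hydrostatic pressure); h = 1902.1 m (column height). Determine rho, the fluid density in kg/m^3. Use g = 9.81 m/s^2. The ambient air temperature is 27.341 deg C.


rho = P * 1e6 / (g * h)
rho = 17.411 * 1e6 / (9.81 * 1902.1)
rho = 933.09 kg/m^3


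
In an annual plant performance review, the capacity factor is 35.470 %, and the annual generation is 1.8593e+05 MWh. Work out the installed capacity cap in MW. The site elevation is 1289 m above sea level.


cap = E_a / (CF/100 * 8760)
cap = 1.8593e+05 / (35.470/100 * 8760)
cap = 59.839 MW


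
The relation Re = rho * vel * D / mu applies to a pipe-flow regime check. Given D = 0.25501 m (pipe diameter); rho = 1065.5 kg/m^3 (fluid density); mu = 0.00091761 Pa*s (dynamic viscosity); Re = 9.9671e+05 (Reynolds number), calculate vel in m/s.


vel = Re * mu / (rho * D)
vel = 9.9671e+05 * 0.00091761 / (1065.5 * 0.25501)
vel = 3.3660 m/s


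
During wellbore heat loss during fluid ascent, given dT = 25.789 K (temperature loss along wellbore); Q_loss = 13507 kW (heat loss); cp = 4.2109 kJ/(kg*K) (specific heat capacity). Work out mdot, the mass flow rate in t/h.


mdot = Q_loss / (cp * dT)
mdot = 13507 / (4.2109 * 25.789)
mdot = 124.3797 kg/s
Convert: 124.3797 kg/s * 3.6 = 447.77 t/h
mdot = 447.77 t/h


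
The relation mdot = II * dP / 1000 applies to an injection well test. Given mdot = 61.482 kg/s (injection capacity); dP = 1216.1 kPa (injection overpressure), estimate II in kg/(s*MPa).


II = mdot * 1000 / dP
II = 61.482 * 1000 / 1216.1
II = 50.557 kg/(s*MPa)


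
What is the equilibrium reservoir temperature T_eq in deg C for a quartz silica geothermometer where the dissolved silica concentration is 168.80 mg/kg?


T_eq = 1309 / (5.19 - log10(SiO2)) - 273.15
T_eq = 1309 / (5.19 - log10(168.80)) - 273.15
T_eq = 168.69 deg C


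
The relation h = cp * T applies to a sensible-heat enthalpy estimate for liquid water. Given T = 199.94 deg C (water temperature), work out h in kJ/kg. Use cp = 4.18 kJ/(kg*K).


h = cp * T
h = 4.18 * 199.94
h = 835.75 kJ/kg


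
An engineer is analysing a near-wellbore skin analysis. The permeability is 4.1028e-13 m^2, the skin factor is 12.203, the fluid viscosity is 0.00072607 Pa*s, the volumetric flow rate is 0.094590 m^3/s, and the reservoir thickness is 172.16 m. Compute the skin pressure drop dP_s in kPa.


dP_s = S * q * mu / (2*pi*k*hr) / 1000
dP_s = 12.203 * 0.094590 * 0.00072607 / (2*pi*4.1028e-13*172.16) / 1000
dP_s = 1888.4 kPa
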